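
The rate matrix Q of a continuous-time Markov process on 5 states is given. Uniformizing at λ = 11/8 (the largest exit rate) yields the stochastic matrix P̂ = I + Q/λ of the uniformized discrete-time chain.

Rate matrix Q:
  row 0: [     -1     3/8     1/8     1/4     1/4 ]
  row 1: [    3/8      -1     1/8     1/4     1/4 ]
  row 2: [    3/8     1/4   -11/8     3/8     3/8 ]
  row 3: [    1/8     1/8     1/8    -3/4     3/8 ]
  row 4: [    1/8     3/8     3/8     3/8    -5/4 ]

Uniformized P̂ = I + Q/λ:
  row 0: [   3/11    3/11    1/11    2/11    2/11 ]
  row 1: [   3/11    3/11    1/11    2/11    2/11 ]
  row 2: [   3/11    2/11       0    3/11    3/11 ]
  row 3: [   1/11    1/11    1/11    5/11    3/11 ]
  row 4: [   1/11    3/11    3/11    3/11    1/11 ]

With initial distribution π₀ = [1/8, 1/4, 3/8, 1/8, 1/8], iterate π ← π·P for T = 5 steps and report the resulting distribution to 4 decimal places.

π = [0.1838, 0.2096, 0.1167, 0.2894, 0.2005]

t=0: π = [0.1250, 0.2500, 0.3750, 0.1250, 0.1250]
t=1: π = [0.2273, 0.2159, 0.0795, 0.2614, 0.2159]
t=2: π = [0.1860, 0.2180, 0.1229, 0.2800, 0.1932]
t=3: π = [0.1867, 0.2106, 0.1149, 0.2869, 0.2009]
t=4: π = [0.1840, 0.2101, 0.1170, 0.2888, 0.2001]
t=5: π = [0.1838, 0.2096, 0.1167, 0.2894, 0.2005]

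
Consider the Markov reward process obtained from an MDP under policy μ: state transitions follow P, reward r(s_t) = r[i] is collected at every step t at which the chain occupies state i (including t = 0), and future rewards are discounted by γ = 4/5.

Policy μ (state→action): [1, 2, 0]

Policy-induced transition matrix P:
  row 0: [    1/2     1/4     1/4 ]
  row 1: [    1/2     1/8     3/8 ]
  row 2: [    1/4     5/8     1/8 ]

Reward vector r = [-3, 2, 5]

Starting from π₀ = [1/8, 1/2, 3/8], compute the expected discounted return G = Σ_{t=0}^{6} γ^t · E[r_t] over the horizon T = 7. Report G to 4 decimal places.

G = 4.3922

t=0: π = [0.1250, 0.5000, 0.3750], E[r] = 2.5000, γ^t·E[r] = 2.500000, running G = 2.500000
t=1: π = [0.4063, 0.3281, 0.2656], E[r] = 0.7656, γ^t·E[r] = 0.612500, running G = 3.112500
t=2: π = [0.4336, 0.3086, 0.2578], E[r] = 0.6055, γ^t·E[r] = 0.387500, running G = 3.500000
t=3: π = [0.4355, 0.3081, 0.2563], E[r] = 0.5913, γ^t·E[r] = 0.302750, running G = 3.802750
t=4: π = [0.4359, 0.3076, 0.2565], E[r] = 0.5898, γ^t·E[r] = 0.241600, running G = 4.044350
t=5: π = [0.4359, 0.3077, 0.2564], E[r] = 0.5898, γ^t·E[r] = 0.193255, running G = 4.237605
t=6: π = [0.4359, 0.3077, 0.2564], E[r] = 0.5897, γ^t·E[r] = 0.154597, running G = 4.392202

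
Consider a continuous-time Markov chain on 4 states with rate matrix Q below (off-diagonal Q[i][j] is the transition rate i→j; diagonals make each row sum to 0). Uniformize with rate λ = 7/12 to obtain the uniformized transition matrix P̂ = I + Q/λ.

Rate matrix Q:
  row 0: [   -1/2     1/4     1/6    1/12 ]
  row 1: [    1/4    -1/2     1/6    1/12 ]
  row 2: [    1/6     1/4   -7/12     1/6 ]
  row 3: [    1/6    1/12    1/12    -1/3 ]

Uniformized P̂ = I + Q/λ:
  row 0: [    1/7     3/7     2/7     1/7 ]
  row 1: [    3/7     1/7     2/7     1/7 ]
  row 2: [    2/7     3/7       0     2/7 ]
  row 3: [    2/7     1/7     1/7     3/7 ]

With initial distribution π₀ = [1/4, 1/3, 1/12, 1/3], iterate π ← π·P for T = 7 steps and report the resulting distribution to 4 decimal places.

t=0: π = [0.2500, 0.3333, 0.0833, 0.3333]
t=1: π = [0.2976, 0.2381, 0.2143, 0.2500]
t=2: π = [0.2772, 0.2891, 0.1888, 0.2449]
t=3: π = [0.2874, 0.2760, 0.1968, 0.2398]
t=4: π = [0.2841, 0.2812, 0.1952, 0.2395]
t=5: π = [0.2853, 0.2798, 0.1957, 0.2392]
t=6: π = [0.2849, 0.2803, 0.1956, 0.2392]
t=7: π = [0.2851, 0.2802, 0.1957, 0.2391]

π = [0.2851, 0.2802, 0.1957, 0.2391]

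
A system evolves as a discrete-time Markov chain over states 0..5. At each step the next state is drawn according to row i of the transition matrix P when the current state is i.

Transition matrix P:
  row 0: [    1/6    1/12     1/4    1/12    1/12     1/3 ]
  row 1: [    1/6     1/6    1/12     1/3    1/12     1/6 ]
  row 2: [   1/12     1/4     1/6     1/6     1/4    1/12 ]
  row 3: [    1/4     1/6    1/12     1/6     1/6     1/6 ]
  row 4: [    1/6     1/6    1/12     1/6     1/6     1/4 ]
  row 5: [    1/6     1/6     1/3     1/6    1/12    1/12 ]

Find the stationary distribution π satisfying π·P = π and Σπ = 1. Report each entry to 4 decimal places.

π = [0.1676, 0.1668, 0.1697, 0.1805, 0.1382, 0.1772]

Balance equations π_j = Σ_i π_i·P[i][j]:
  π_0 = 1/6·π_0 + 1/6·π_1 + 1/12·π_2 + 1/4·π_3 + 1/6·π_4 + 1/6·π_5
  π_1 = 1/12·π_0 + 1/6·π_1 + 1/4·π_2 + 1/6·π_3 + 1/6·π_4 + 1/6·π_5
  π_2 = 1/4·π_0 + 1/12·π_1 + 1/6·π_2 + 1/12·π_3 + 1/12·π_4 + 1/3·π_5
  π_3 = 1/12·π_0 + 1/3·π_1 + 1/6·π_2 + 1/6·π_3 + 1/6·π_4 + 1/6·π_5
  π_4 = 1/12·π_0 + 1/12·π_1 + 1/4·π_2 + 1/6·π_3 + 1/6·π_4 + 1/12·π_5
  normalize: π_0 + π_1 + π_2 + π_3 + π_4 + π_5 = 1
Solving the linear system gives exactly π = [47540/283707, 47335/283707, 48146/283707, 51212/283707, 13067/94569, 50273/283707].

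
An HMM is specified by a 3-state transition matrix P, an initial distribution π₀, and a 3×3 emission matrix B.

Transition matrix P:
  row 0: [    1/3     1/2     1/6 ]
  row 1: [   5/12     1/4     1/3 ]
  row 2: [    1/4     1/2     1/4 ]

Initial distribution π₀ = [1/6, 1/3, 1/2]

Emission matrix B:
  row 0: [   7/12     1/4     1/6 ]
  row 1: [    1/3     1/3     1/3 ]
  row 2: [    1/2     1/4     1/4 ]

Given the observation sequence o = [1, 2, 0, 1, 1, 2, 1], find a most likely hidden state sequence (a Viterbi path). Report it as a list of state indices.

t=0: δ = [4.167e-02, 1.111e-01, 1.250e-01]  (obs o_0=1)
t=1: δ = [7.716e-03, 2.083e-02, 9.259e-03]  ψ = [1, 2, 1]  (obs o_1=2)
t=2: δ = [5.064e-03, 1.736e-03, 3.472e-03]  ψ = [1, 1, 1]  (obs o_2=0)
t=3: δ = [4.220e-04, 8.439e-04, 2.170e-04]  ψ = [0, 0, 2]  (obs o_3=1)
t=4: δ = [8.791e-05, 7.033e-05, 7.033e-05]  ψ = [1, 0, 1]  (obs o_4=1)
t=5: δ = [4.884e-06, 1.465e-05, 5.861e-06]  ψ = [0, 0, 1]  (obs o_5=2)
t=6: δ = [1.526e-06, 1.221e-06, 1.221e-06]  ψ = [1, 1, 1]  (obs o_6=1)
backtrack: best end state = 0; path = [2, 1, 0, 1, 0, 1, 0]

path = [2, 1, 0, 1, 0, 1, 0]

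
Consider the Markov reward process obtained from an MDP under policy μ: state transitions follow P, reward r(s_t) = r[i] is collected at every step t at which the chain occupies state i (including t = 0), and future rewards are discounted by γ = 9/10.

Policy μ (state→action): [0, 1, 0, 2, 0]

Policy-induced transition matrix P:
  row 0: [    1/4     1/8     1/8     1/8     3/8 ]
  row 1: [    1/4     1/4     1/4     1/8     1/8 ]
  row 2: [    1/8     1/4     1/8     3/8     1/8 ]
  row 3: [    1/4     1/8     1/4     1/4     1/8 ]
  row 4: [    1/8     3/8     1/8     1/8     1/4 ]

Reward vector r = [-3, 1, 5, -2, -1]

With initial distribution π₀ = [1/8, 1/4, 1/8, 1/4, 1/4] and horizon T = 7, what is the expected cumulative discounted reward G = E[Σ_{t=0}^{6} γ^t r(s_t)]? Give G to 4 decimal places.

t=0: π = [0.1250, 0.2500, 0.1250, 0.2500, 0.2500], E[r] = -0.2500, γ^t·E[r] = -0.250000, running G = -0.250000
t=1: π = [0.2031, 0.2344, 0.1875, 0.1875, 0.1875], E[r] = 0.0000, γ^t·E[r] = 0.000000, running G = -0.250000
t=2: π = [0.2031, 0.2246, 0.1777, 0.1953, 0.1992], E[r] = -0.0859, γ^t·E[r] = -0.069609, running G = -0.319609
t=3: π = [0.2029, 0.2251, 0.1775, 0.1938, 0.2007], E[r] = -0.0845, γ^t·E[r] = -0.061581, running G = -0.381190
t=4: π = [0.2027, 0.2255, 0.1774, 0.1936, 0.2008], E[r] = -0.0839, γ^t·E[r] = -0.055022, running G = -0.436212
t=5: π = [0.2027, 0.2256, 0.1774, 0.1935, 0.2008], E[r] = -0.0836, γ^t·E[r] = -0.049340, running G = -0.485552
t=6: π = [0.2027, 0.2256, 0.1774, 0.1935, 0.2008], E[r] = -0.0835, γ^t·E[r] = -0.044398, running G = -0.529950

G = -0.5299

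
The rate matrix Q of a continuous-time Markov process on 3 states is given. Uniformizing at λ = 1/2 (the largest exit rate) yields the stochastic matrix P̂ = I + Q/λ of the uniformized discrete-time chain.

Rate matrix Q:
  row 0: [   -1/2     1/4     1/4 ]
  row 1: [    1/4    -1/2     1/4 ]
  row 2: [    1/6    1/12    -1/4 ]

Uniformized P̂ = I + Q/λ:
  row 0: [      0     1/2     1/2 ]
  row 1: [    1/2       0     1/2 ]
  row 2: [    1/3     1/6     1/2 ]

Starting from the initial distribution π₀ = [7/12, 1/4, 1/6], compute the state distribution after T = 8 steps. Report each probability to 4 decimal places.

π = [0.2785, 0.2215, 0.5000]

t=0: π = [0.5833, 0.2500, 0.1667]
t=1: π = [0.1806, 0.3194, 0.5000]
t=2: π = [0.3264, 0.1736, 0.5000]
t=3: π = [0.2535, 0.2465, 0.5000]
t=4: π = [0.2899, 0.2101, 0.5000]
t=5: π = [0.2717, 0.2283, 0.5000]
t=6: π = [0.2808, 0.2192, 0.5000]
t=7: π = [0.2763, 0.2237, 0.5000]
t=8: π = [0.2785, 0.2215, 0.5000]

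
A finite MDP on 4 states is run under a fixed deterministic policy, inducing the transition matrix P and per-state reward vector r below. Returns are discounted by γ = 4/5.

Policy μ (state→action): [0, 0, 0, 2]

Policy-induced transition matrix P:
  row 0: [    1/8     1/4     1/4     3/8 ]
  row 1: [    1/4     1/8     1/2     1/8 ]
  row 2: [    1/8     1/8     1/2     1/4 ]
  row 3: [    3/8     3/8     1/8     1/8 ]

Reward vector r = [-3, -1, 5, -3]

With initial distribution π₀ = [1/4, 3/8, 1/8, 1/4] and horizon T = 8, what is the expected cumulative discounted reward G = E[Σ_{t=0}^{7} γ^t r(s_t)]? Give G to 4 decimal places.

G = -0.3164

t=0: π = [0.2500, 0.3750, 0.1250, 0.2500], E[r] = -1.2500, γ^t·E[r] = -1.250000, running G = -1.250000
t=1: π = [0.2344, 0.2188, 0.3438, 0.2031], E[r] = 0.1875, γ^t·E[r] = 0.150000, running G = -1.100000
t=2: π = [0.2031, 0.2051, 0.3652, 0.2266], E[r] = 0.3320, γ^t·E[r] = 0.212500, running G = -0.887500
t=3: π = [0.2073, 0.2070, 0.3643, 0.2214], E[r] = 0.3281, γ^t·E[r] = 0.168000, running G = -0.719500
t=4: π = [0.2062, 0.2063, 0.3651, 0.2224], E[r] = 0.3337, γ^t·E[r] = 0.136675, running G = -0.582825
t=5: π = [0.2064, 0.2064, 0.3651, 0.2222], E[r] = 0.3332, γ^t·E[r] = 0.109185, running G = -0.473640
t=6: π = [0.2063, 0.2063, 0.3651, 0.2222], E[r] = 0.3333, γ^t·E[r] = 0.087384, running G = -0.386256
t=7: π = [0.2063, 0.2063, 0.3651, 0.2222], E[r] = 0.3333, γ^t·E[r] = 0.069905, running G = -0.316351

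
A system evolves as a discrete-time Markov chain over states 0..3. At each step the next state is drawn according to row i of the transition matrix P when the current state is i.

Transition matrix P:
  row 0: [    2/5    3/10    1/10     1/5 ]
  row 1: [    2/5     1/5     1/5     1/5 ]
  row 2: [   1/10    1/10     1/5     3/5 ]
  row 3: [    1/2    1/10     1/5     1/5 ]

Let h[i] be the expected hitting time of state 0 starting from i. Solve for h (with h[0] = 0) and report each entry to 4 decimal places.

h = [0.0000, 2.7174, 3.4239, 2.4457]

First-step conditioning: h[0] = 0; for i ≠ 0, h[i] = 1 + Σ_k P[i][k]·h[k].
  h[1] = 1 + 1/5·h[1] + 1/5·h[2] + 1/5·h[3]
  h[2] = 1 + 1/10·h[1] + 1/5·h[2] + 3/5·h[3]
  h[3] = 1 + 1/10·h[1] + 1/5·h[2] + 1/5·h[3]
Solving the 3×3 linear system over states ≠ 0 gives exactly h = [0, 125/46, 315/92, 225/92] (h[0] = 0 is the target).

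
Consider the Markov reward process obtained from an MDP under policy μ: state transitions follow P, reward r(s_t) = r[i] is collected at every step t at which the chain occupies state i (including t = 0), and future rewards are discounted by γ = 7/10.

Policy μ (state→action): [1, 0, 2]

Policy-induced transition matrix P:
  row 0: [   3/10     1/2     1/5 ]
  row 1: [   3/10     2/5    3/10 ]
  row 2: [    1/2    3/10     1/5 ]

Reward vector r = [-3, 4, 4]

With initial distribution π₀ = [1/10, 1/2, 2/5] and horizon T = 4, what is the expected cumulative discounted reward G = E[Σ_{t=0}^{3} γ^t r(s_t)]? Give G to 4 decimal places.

t=0: π = [0.1000, 0.5000, 0.4000], E[r] = 3.3000, γ^t·E[r] = 3.300000, running G = 3.300000
t=1: π = [0.3800, 0.3700, 0.2500], E[r] = 1.3400, γ^t·E[r] = 0.938000, running G = 4.238000
t=2: π = [0.3500, 0.4130, 0.2370], E[r] = 1.5500, γ^t·E[r] = 0.759500, running G = 4.997500
t=3: π = [0.3474, 0.4113, 0.2413], E[r] = 1.5682, γ^t·E[r] = 0.537893, running G = 5.535393

G = 5.5354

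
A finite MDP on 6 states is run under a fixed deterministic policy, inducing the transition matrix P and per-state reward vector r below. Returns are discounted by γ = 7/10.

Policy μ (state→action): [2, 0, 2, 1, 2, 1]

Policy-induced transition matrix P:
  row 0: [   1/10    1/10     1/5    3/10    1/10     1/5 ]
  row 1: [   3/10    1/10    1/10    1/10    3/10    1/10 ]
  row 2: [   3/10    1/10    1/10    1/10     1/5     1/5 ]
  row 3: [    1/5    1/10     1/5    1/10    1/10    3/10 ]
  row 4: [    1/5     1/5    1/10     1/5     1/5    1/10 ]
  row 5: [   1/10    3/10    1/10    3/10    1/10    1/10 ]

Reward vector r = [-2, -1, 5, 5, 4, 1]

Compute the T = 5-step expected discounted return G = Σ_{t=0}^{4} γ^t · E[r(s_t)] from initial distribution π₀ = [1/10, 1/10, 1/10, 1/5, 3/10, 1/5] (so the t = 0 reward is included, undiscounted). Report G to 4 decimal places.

t=0: π = [0.1000, 0.1000, 0.1000, 0.2000, 0.3000, 0.2000], E[r] = 2.6000, γ^t·E[r] = 2.600000, running G = 2.600000
t=1: π = [0.1900, 0.1700, 0.1300, 0.1900, 0.1600, 0.1600], E[r] = 1.8500, γ^t·E[r] = 1.295000, running G = 3.895000
t=2: π = [0.1950, 0.1480, 0.1380, 0.1860, 0.1630, 0.1700], E[r] = 1.9040, γ^t·E[r] = 0.932960, running G = 4.827960
t=3: π = [0.1921, 0.1503, 0.1381, 0.1893, 0.1597, 0.1705], E[r] = 1.9118, γ^t·E[r] = 0.655747, running G = 5.483707
t=4: π = [0.1926, 0.1501, 0.1381, 0.1885, 0.1598, 0.1709], E[r] = 1.9082, γ^t·E[r] = 0.458149, running G = 5.941857

G = 5.9419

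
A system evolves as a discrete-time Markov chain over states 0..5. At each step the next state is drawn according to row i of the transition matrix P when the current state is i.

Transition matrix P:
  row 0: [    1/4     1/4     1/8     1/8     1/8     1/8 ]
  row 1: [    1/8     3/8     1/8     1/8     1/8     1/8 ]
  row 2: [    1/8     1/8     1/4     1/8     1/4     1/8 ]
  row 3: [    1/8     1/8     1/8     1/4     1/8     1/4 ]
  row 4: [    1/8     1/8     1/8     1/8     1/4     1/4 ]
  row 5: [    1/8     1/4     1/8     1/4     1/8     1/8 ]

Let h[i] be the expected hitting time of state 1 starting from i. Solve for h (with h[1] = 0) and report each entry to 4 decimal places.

First-step conditioning: h[1] = 0; for i ≠ 1, h[i] = 1 + Σ_k P[i][k]·h[k].
  h[0] = 1 + 1/4·h[0] + 1/8·h[2] + 1/8·h[3] + 1/8·h[4] + 1/8·h[5]
  h[2] = 1 + 1/8·h[0] + 1/4·h[2] + 1/8·h[3] + 1/4·h[4] + 1/8·h[5]
  h[3] = 1 + 1/8·h[0] + 1/8·h[2] + 1/4·h[3] + 1/8·h[4] + 1/4·h[5]
  h[4] = 1 + 1/8·h[0] + 1/8·h[2] + 1/8·h[3] + 1/4·h[4] + 1/4·h[5]
  h[5] = 1 + 1/8·h[0] + 1/8·h[2] + 1/4·h[3] + 1/8·h[4] + 1/8·h[5]
Solving the 5×5 linear system over states ≠ 1 gives exactly h = [110/21, 0, 128/21, 6, 6, 16/3] (h[1] = 0 is the target).

h = [5.2381, 0.0000, 6.0952, 6.0000, 6.0000, 5.3333]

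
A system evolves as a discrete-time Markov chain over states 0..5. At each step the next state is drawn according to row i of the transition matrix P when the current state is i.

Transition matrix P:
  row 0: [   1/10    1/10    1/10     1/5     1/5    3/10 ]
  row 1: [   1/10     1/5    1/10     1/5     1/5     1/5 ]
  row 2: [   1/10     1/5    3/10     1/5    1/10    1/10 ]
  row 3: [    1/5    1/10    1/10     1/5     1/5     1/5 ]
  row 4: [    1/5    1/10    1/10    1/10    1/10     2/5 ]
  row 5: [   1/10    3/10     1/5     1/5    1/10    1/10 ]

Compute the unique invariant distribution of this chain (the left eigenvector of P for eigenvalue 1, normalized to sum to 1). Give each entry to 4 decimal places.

Balance equations π_j = Σ_i π_i·P[i][j]:
  π_0 = 1/10·π_0 + 1/10·π_1 + 1/10·π_2 + 1/5·π_3 + 1/5·π_4 + 1/10·π_5
  π_1 = 1/10·π_0 + 1/5·π_1 + 1/5·π_2 + 1/10·π_3 + 1/10·π_4 + 3/10·π_5
  π_2 = 1/10·π_0 + 1/10·π_1 + 3/10·π_2 + 1/10·π_3 + 1/10·π_4 + 1/5·π_5
  π_3 = 1/5·π_0 + 1/5·π_1 + 1/5·π_2 + 1/5·π_3 + 1/10·π_4 + 1/5·π_5
  π_4 = 1/5·π_0 + 1/5·π_1 + 1/10·π_2 + 1/5·π_3 + 1/10·π_4 + 1/10·π_5
  normalize: π_0 + π_1 + π_2 + π_3 + π_4 + π_5 = 1
Solving the linear system gives exactly π = [13314/99781, 1578/9071, 1369/9071, 18467/99781, 14892/99781, 1881/9071].

π = [0.1334, 0.1740, 0.1509, 0.1851, 0.1492, 0.2074]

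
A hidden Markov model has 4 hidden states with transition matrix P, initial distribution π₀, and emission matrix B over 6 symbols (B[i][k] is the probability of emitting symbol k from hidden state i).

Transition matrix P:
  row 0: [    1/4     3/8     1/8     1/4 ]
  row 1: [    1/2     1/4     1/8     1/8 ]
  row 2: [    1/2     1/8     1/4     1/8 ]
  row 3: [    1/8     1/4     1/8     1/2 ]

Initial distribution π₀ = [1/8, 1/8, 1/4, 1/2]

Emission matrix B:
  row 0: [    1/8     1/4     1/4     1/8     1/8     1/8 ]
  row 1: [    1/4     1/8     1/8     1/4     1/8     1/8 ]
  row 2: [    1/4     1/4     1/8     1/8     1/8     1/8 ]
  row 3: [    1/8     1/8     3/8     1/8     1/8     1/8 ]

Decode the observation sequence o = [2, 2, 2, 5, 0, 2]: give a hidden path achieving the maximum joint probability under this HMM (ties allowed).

t=0: δ = [3.125e-02, 1.562e-02, 3.125e-02, 1.875e-01]  (obs o_0=2)
t=1: δ = [5.859e-03, 5.859e-03, 2.930e-03, 3.516e-02]  ψ = [3, 3, 3, 3]  (obs o_1=2)
t=2: δ = [1.099e-03, 1.099e-03, 5.493e-04, 6.592e-03]  ψ = [3, 3, 3, 3]  (obs o_2=2)
t=3: δ = [1.030e-04, 2.060e-04, 1.030e-04, 4.120e-04]  ψ = [3, 3, 3, 3]  (obs o_3=5)
t=4: δ = [1.287e-05, 2.575e-05, 1.287e-05, 2.575e-05]  ψ = [1, 3, 3, 3]  (obs o_4=0)
t=5: δ = [3.219e-06, 8.047e-07, 4.023e-07, 4.828e-06]  ψ = [1, 1, 1, 3]  (obs o_5=2)
backtrack: best end state = 3; path = [3, 3, 3, 3, 3, 3]

path = [3, 3, 3, 3, 3, 3]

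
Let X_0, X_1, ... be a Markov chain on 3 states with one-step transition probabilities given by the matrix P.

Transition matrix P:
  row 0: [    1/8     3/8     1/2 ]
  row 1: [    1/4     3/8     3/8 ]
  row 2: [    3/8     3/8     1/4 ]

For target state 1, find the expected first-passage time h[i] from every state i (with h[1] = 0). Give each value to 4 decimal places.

First-step conditioning: h[1] = 0; for i ≠ 1, h[i] = 1 + Σ_k P[i][k]·h[k].
  h[0] = 1 + 1/8·h[0] + 1/2·h[2]
  h[2] = 1 + 3/8·h[0] + 1/4·h[2]
Solving the 2×2 linear system over states ≠ 1 gives exactly h = [8/3, 0, 8/3] (h[1] = 0 is the target).

h = [2.6667, 0.0000, 2.6667]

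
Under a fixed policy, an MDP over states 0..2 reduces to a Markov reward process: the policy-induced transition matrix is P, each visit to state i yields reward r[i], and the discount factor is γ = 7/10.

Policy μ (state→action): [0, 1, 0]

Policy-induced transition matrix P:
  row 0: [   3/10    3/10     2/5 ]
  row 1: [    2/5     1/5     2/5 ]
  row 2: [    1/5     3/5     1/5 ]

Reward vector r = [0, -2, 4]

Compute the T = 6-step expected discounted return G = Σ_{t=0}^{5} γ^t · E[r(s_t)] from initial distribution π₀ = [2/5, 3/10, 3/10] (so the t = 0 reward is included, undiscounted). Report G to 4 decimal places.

t=0: π = [0.4000, 0.3000, 0.3000], E[r] = 0.6000, γ^t·E[r] = 0.600000, running G = 0.600000
t=1: π = [0.3000, 0.3600, 0.3400], E[r] = 0.6400, γ^t·E[r] = 0.448000, running G = 1.048000
t=2: π = [0.3020, 0.3660, 0.3320], E[r] = 0.5960, γ^t·E[r] = 0.292040, running G = 1.340040
t=3: π = [0.3034, 0.3630, 0.3336], E[r] = 0.6084, γ^t·E[r] = 0.208681, running G = 1.548721
t=4: π = [0.3029, 0.3638, 0.3333], E[r] = 0.6056, γ^t·E[r] = 0.145395, running G = 1.694116
t=5: π = [0.3031, 0.3636, 0.3333], E[r] = 0.6062, γ^t·E[r] = 0.101878, running G = 1.795994

G = 1.7960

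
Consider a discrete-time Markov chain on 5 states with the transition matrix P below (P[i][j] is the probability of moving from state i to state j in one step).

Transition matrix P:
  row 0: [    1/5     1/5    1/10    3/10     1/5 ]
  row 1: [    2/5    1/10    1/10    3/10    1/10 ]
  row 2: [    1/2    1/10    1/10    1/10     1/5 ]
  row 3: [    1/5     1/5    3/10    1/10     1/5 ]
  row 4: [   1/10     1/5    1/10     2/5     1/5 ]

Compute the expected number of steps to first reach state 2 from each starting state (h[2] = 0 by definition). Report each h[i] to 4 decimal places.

h = [6.5347, 6.5446, 0.0000, 5.4455, 6.4257]

First-step conditioning: h[2] = 0; for i ≠ 2, h[i] = 1 + Σ_k P[i][k]·h[k].
  h[0] = 1 + 1/5·h[0] + 1/5·h[1] + 3/10·h[3] + 1/5·h[4]
  h[1] = 1 + 2/5·h[0] + 1/10·h[1] + 3/10·h[3] + 1/10·h[4]
  h[3] = 1 + 1/5·h[0] + 1/5·h[1] + 1/10·h[3] + 1/5·h[4]
  h[4] = 1 + 1/10·h[0] + 1/5·h[1] + 2/5·h[3] + 1/5·h[4]
Solving the 4×4 linear system over states ≠ 2 gives exactly h = [660/101, 661/101, 0, 550/101, 649/101] (h[2] = 0 is the target).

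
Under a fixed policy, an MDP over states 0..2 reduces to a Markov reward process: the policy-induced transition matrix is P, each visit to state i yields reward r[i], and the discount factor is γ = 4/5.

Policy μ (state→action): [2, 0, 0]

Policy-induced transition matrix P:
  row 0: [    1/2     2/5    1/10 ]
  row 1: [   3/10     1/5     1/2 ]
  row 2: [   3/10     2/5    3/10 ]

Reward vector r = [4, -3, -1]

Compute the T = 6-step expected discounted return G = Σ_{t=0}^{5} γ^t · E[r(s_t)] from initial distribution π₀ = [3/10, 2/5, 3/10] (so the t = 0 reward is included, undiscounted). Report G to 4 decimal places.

G = 0.2072

t=0: π = [0.3000, 0.4000, 0.3000], E[r] = -0.3000, γ^t·E[r] = -0.300000, running G = -0.300000
t=1: π = [0.3600, 0.3200, 0.3200], E[r] = 0.1600, γ^t·E[r] = 0.128000, running G = -0.172000
t=2: π = [0.3720, 0.3360, 0.2920], E[r] = 0.1880, γ^t·E[r] = 0.120320, running G = -0.051680
t=3: π = [0.3744, 0.3328, 0.2928], E[r] = 0.2064, γ^t·E[r] = 0.105677, running G = 0.053997
t=4: π = [0.3749, 0.3334, 0.2917], E[r] = 0.2075, γ^t·E[r] = 0.085000, running G = 0.138997
t=5: π = [0.3750, 0.3333, 0.2917], E[r] = 0.2083, γ^t·E[r] = 0.068241, running G = 0.207238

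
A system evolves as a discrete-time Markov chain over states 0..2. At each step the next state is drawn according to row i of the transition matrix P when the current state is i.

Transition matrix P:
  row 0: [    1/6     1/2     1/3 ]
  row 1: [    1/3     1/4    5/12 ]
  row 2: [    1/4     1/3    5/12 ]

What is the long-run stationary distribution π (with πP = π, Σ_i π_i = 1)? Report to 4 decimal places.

Balance equations π_j = Σ_i π_i·P[i][j]:
  π_0 = 1/6·π_0 + 1/3·π_1 + 1/4·π_2
  π_1 = 1/2·π_0 + 1/4·π_1 + 1/3·π_2
  normalize: π_0 + π_1 + π_2 = 1
Solving the linear system gives exactly π = [43/167, 58/167, 66/167].

π = [0.2575, 0.3473, 0.3952]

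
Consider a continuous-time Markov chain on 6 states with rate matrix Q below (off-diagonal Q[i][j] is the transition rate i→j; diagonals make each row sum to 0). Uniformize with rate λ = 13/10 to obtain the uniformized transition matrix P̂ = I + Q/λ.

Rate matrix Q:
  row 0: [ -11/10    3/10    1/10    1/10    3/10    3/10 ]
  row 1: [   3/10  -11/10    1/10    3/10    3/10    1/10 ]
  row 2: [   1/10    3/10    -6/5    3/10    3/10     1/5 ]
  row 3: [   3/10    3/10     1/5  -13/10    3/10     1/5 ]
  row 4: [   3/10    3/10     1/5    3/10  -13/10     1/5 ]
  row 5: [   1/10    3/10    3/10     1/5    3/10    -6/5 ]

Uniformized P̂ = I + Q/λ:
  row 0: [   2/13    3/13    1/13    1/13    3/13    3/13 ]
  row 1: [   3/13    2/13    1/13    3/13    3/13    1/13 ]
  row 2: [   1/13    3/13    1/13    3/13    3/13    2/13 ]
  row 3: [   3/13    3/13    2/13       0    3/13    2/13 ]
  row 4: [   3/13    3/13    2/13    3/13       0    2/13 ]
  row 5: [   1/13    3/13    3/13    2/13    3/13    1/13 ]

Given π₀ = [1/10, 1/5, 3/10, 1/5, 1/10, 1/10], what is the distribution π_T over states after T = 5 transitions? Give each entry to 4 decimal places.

t=0: π = [0.1000, 0.2000, 0.3000, 0.2000, 0.1000, 0.1000]
t=1: π = [0.1615, 0.2154, 0.1154, 0.1615, 0.2077, 0.1385]
t=2: π = [0.1793, 0.2142, 0.1266, 0.1580, 0.1828, 0.1391]
t=3: π = [0.1761, 0.2143, 0.1245, 0.1560, 0.1886, 0.1405]
t=4: π = [0.1765, 0.2143, 0.1250, 0.1569, 0.1873, 0.1401]
t=5: π = [0.1764, 0.2143, 0.1249, 0.1566, 0.1876, 0.1402]

π = [0.1764, 0.2143, 0.1249, 0.1566, 0.1876, 0.1402]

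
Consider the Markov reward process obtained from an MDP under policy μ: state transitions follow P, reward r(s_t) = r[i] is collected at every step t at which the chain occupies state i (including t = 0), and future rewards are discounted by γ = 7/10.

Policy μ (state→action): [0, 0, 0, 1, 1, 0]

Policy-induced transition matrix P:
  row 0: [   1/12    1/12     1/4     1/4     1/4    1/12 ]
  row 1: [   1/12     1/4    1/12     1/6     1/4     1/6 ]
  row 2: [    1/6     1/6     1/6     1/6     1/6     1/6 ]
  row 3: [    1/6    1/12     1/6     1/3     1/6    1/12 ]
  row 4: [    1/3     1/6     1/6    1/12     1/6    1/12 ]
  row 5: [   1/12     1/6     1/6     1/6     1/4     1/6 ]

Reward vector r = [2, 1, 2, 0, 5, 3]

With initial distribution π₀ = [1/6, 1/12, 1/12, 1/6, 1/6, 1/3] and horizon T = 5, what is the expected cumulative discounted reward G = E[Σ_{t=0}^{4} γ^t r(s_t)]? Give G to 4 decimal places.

t=0: π = [0.1667, 0.0833, 0.0833, 0.1667, 0.1667, 0.3333], E[r] = 2.4167, γ^t·E[r] = 2.416667, running G = 2.416667
t=1: π = [0.1458, 0.1458, 0.1736, 0.1944, 0.2153, 0.1250], E[r] = 2.2361, γ^t·E[r] = 1.565278, running G = 3.981944
t=2: π = [0.1678, 0.1505, 0.1667, 0.1933, 0.2014, 0.1204], E[r] = 2.1875, γ^t·E[r] = 1.071875, running G = 5.053819
t=3: π = [0.1637, 0.1491, 0.1681, 0.1961, 0.2032, 0.1198], E[r] = 2.1882, γ^t·E[r] = 0.750544, running G = 5.804364
t=4: π = [0.1645, 0.1491, 0.1679, 0.1961, 0.2027, 0.1198], E[r] = 2.1867, γ^t·E[r] = 0.525022, running G = 6.329385

G = 6.3294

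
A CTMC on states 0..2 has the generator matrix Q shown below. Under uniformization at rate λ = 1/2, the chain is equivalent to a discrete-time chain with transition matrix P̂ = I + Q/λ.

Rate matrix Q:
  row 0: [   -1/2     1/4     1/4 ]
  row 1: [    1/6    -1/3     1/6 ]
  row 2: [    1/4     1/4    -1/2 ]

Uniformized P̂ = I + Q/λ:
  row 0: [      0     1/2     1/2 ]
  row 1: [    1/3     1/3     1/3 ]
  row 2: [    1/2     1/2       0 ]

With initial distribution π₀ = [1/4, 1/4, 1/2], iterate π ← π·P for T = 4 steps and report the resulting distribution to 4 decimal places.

t=0: π = [0.2500, 0.2500, 0.5000]
t=1: π = [0.3333, 0.4583, 0.2083]
t=2: π = [0.2569, 0.4236, 0.3194]
t=3: π = [0.3009, 0.4294, 0.2697]
t=4: π = [0.2780, 0.4284, 0.2936]

π = [0.2780, 0.4284, 0.2936]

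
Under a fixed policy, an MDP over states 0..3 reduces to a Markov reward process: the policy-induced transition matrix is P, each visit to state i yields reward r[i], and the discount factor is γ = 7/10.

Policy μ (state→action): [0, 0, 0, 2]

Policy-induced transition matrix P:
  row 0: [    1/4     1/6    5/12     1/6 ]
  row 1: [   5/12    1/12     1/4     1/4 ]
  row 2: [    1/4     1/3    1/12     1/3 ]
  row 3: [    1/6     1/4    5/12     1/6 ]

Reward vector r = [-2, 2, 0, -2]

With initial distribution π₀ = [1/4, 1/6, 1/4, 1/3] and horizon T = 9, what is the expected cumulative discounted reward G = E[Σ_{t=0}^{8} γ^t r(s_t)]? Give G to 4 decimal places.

G = -2.0359

t=0: π = [0.2500, 0.1667, 0.2500, 0.3333], E[r] = -0.8333, γ^t·E[r] = -0.833333, running G = -0.833333
t=1: π = [0.2500, 0.2222, 0.3056, 0.2222], E[r] = -0.5000, γ^t·E[r] = -0.350000, running G = -1.183333
t=2: π = [0.2685, 0.2176, 0.2778, 0.2361], E[r] = -0.5741, γ^t·E[r] = -0.281296, running G = -1.464630
t=3: π = [0.2666, 0.2145, 0.2878, 0.2311], E[r] = -0.5664, γ^t·E[r] = -0.194261, running G = -1.658890
t=4: π = [0.2665, 0.2160, 0.2850, 0.2325], E[r] = -0.5660, γ^t·E[r] = -0.135890, running G = -1.794780
t=5: π = [0.2666, 0.2155, 0.2857, 0.2322], E[r] = -0.5665, γ^t·E[r] = -0.095213, running G = -1.889993
t=6: π = [0.2666, 0.2157, 0.2855, 0.2322], E[r] = -0.5663, γ^t·E[r] = -0.066625, running G = -1.956618
t=7: π = [0.2666, 0.2156, 0.2855, 0.2322], E[r] = -0.5664, γ^t·E[r] = -0.046642, running G = -2.003261
t=8: π = [0.2666, 0.2156, 0.2855, 0.2322], E[r] = -0.5663, γ^t·E[r] = -0.032649, running G = -2.035910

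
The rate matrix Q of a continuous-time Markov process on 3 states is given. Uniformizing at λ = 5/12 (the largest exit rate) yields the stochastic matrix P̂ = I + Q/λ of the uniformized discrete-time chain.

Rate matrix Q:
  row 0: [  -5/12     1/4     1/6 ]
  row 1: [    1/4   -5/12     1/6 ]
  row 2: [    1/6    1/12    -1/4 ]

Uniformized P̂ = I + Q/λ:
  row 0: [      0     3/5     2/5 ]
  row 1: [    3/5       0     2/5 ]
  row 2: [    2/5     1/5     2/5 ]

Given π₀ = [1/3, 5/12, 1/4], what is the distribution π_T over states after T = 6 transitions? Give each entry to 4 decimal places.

π = [0.3231, 0.2769, 0.4000]

t=0: π = [0.3333, 0.4167, 0.2500]
t=1: π = [0.3500, 0.2500, 0.4000]
t=2: π = [0.3100, 0.2900, 0.4000]
t=3: π = [0.3340, 0.2660, 0.4000]
t=4: π = [0.3196, 0.2804, 0.4000]
t=5: π = [0.3282, 0.2718, 0.4000]
t=6: π = [0.3231, 0.2769, 0.4000]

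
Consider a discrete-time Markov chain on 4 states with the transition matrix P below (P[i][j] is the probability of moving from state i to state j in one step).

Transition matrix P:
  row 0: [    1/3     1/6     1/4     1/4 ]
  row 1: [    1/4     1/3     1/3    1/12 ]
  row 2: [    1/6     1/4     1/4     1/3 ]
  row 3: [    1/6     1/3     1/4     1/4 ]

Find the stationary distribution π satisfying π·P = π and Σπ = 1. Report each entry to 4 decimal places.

Balance equations π_j = Σ_i π_i·P[i][j]:
  π_0 = 1/3·π_0 + 1/4·π_1 + 1/6·π_2 + 1/6·π_3
  π_1 = 1/6·π_0 + 1/3·π_1 + 1/4·π_2 + 1/3·π_3
  π_2 = 1/4·π_0 + 1/3·π_1 + 1/4·π_2 + 1/4·π_3
  normalize: π_0 + π_1 + π_2 + π_3 = 1
Solving the linear system gives exactly π = [5/22, 3/11, 3/11, 5/22].

π = [0.2273, 0.2727, 0.2727, 0.2273]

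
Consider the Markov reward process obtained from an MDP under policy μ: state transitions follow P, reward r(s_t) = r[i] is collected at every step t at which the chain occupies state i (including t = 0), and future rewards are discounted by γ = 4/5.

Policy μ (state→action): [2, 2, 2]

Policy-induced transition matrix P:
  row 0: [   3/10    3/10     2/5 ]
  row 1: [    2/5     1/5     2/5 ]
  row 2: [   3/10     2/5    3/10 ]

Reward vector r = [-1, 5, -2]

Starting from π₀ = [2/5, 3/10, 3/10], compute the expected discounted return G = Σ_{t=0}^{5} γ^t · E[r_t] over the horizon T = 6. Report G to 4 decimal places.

t=0: π = [0.4000, 0.3000, 0.3000], E[r] = 0.5000, γ^t·E[r] = 0.500000, running G = 0.500000
t=1: π = [0.3300, 0.3000, 0.3700], E[r] = 0.4300, γ^t·E[r] = 0.344000, running G = 0.844000
t=2: π = [0.3300, 0.3070, 0.3630], E[r] = 0.4790, γ^t·E[r] = 0.306560, running G = 1.150560
t=3: π = [0.3307, 0.3056, 0.3637], E[r] = 0.4699, γ^t·E[r] = 0.240589, running G = 1.391149
t=4: π = [0.3306, 0.3058, 0.3636], E[r] = 0.4712, γ^t·E[r] = 0.193016, running G = 1.584165
t=5: π = [0.3306, 0.3058, 0.3636], E[r] = 0.4711, γ^t·E[r] = 0.154355, running G = 1.738520

G = 1.7385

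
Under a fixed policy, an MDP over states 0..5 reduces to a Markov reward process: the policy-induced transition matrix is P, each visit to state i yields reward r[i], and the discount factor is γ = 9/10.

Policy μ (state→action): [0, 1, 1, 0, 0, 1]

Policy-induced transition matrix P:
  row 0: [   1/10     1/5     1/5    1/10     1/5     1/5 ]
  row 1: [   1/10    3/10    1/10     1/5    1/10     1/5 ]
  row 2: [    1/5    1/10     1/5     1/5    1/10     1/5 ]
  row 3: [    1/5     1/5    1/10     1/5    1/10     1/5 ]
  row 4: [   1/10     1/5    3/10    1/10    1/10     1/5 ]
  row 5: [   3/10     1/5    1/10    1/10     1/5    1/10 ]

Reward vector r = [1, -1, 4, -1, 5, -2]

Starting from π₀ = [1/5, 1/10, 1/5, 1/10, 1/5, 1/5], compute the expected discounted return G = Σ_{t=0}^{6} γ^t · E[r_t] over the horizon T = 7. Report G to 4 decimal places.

t=0: π = [0.2000, 0.1000, 0.2000, 0.1000, 0.2000, 0.2000], E[r] = 1.4000, γ^t·E[r] = 1.400000, running G = 1.400000
t=1: π = [0.1700, 0.1900, 0.1800, 0.1400, 0.1400, 0.1800], E[r] = 0.9000, γ^t·E[r] = 0.810000, running G = 2.210000
t=2: π = [0.1680, 0.2010, 0.1630, 0.1510, 0.1350, 0.1820], E[r] = 0.7790, γ^t·E[r] = 0.630990, running G = 2.840990
t=3: π = [0.1678, 0.2038, 0.1601, 0.1515, 0.1350, 0.1818], E[r] = 0.7643, γ^t·E[r] = 0.557175, running G = 3.398165
t=4: π = [0.1675, 0.2044, 0.1598, 0.1515, 0.1350, 0.1818], E[r] = 0.7619, γ^t·E[r] = 0.499902, running G = 3.898067
t=5: π = [0.1675, 0.2045, 0.1597, 0.1516, 0.1349, 0.1818], E[r] = 0.7614, γ^t·E[r] = 0.449596, running G = 4.347663
t=6: π = [0.1675, 0.2045, 0.1597, 0.1516, 0.1349, 0.1818], E[r] = 0.7613, γ^t·E[r] = 0.404586, running G = 4.752249

G = 4.7522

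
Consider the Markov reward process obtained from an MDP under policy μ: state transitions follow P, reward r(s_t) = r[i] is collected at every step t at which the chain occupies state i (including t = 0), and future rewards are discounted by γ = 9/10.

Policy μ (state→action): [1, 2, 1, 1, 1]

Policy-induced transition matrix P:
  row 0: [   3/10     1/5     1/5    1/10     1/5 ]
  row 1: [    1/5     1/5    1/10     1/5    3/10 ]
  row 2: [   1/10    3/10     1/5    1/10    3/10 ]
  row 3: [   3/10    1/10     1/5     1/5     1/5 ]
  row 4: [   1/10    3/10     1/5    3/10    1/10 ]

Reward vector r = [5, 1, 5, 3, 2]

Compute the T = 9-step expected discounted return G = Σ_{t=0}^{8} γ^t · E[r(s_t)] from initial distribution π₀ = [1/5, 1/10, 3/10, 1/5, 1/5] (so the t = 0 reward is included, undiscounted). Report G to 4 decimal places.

G = 19.4264

t=0: π = [0.2000, 0.1000, 0.3000, 0.2000, 0.2000], E[r] = 3.6000, γ^t·E[r] = 3.600000, running G = 3.600000
t=1: π = [0.1900, 0.2300, 0.1900, 0.1700, 0.2200], E[r] = 3.0800, γ^t·E[r] = 2.772000, running G = 6.372000
t=2: π = [0.1950, 0.2240, 0.1770, 0.1840, 0.2200], E[r] = 3.0760, γ^t·E[r] = 2.491560, running G = 8.863560
t=3: π = [0.1982, 0.2213, 0.1776, 0.1848, 0.2181], E[r] = 3.0909, γ^t·E[r] = 2.253266, running G = 11.116826
t=4: π = [0.1987, 0.2211, 0.1779, 0.1842, 0.2181], E[r] = 3.0929, γ^t·E[r] = 2.029278, running G = 13.146104
t=5: π = [0.1987, 0.2212, 0.1779, 0.1841, 0.2181], E[r] = 3.0928, γ^t·E[r] = 1.826239, running G = 14.972343
t=6: π = [0.1987, 0.2212, 0.1779, 0.1841, 0.2181], E[r] = 3.0927, γ^t·E[r] = 1.643575, running G = 16.615918
t=7: π = [0.1987, 0.2212, 0.1779, 0.1842, 0.2181], E[r] = 3.0927, γ^t·E[r] = 1.479215, running G = 18.095133
t=8: π = [0.1987, 0.2212, 0.1779, 0.1842, 0.2181], E[r] = 3.0927, γ^t·E[r] = 1.331294, running G = 19.426428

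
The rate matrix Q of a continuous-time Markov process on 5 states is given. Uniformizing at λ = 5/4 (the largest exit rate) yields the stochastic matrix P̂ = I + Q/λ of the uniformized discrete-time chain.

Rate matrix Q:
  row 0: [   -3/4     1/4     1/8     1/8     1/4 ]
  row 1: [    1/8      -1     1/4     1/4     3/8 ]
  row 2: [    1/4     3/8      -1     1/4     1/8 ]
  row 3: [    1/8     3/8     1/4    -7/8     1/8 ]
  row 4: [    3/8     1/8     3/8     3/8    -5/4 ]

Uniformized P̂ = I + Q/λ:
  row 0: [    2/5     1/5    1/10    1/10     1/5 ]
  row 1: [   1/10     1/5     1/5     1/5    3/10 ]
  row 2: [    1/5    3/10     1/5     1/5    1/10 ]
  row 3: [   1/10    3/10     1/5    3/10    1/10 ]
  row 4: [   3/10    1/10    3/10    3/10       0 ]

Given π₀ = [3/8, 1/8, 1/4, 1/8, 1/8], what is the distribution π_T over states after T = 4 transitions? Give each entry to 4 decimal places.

t=0: π = [0.3750, 0.1250, 0.2500, 0.1250, 0.1250]
t=1: π = [0.2625, 0.2250, 0.1750, 0.1875, 0.1500]
t=2: π = [0.2263, 0.2213, 0.1888, 0.2075, 0.1563]
t=3: π = [0.2180, 0.2240, 0.1930, 0.2138, 0.1513]
t=4: π = [0.2150, 0.2256, 0.1933, 0.2147, 0.1515]

π = [0.2150, 0.2256, 0.1933, 0.2147, 0.1515]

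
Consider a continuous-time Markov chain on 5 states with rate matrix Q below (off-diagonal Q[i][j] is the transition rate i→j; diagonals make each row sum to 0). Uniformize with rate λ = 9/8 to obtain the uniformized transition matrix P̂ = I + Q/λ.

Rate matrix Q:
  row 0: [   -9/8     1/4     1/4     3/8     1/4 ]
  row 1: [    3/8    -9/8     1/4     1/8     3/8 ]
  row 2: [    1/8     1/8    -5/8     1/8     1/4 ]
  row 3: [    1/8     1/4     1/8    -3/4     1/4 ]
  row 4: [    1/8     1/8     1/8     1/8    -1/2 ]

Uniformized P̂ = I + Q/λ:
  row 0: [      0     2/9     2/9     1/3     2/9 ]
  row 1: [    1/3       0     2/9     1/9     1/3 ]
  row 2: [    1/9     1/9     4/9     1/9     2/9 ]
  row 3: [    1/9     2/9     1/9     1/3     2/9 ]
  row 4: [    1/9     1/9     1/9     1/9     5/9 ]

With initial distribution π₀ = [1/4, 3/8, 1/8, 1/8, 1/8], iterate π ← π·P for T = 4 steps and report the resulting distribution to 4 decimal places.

t=0: π = [0.2500, 0.3750, 0.1250, 0.1250, 0.1250]
t=1: π = [0.1667, 0.1111, 0.2222, 0.1944, 0.3056]
t=2: π = [0.1173, 0.1389, 0.2160, 0.1914, 0.3364]
t=3: π = [0.1289, 0.1300, 0.2116, 0.1797, 0.3498]
t=4: π = [0.1257, 0.1310, 0.2104, 0.1797, 0.3533]

π = [0.1257, 0.1310, 0.2104, 0.1797, 0.3533]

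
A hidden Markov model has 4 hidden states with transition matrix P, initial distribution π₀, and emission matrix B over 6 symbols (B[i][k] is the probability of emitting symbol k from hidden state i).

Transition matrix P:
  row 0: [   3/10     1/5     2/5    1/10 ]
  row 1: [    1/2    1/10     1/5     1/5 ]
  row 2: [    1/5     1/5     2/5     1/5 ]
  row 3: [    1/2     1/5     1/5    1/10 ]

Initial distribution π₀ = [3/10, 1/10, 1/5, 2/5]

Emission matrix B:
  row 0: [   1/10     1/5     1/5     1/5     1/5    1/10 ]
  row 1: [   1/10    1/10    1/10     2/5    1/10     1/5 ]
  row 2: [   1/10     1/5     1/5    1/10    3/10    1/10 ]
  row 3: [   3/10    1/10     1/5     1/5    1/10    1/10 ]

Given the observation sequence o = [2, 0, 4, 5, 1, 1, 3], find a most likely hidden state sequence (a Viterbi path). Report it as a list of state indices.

path = [3, 0, 2, 1, 0, 2, 1]

t=0: δ = [6.000e-02, 1.000e-02, 4.000e-02, 8.000e-02]  (obs o_0=2)
t=1: δ = [4.000e-03, 1.600e-03, 2.400e-03, 2.400e-03]  ψ = [3, 3, 0, 2]  (obs o_1=0)
t=2: δ = [2.400e-04, 8.000e-05, 4.800e-04, 4.800e-05]  ψ = [0, 0, 0, 2]  (obs o_2=4)
t=3: δ = [9.600e-06, 1.920e-05, 1.920e-05, 9.600e-06]  ψ = [2, 2, 2, 2]  (obs o_3=5)
t=4: δ = [1.920e-06, 3.840e-07, 1.536e-06, 3.840e-07]  ψ = [1, 2, 2, 1]  (obs o_4=1)
t=5: δ = [1.152e-07, 3.840e-08, 1.536e-07, 3.072e-08]  ψ = [0, 0, 0, 2]  (obs o_5=1)
t=6: δ = [6.912e-09, 1.229e-08, 6.144e-09, 6.144e-09]  ψ = [0, 2, 2, 2]  (obs o_6=3)
backtrack: best end state = 1; path = [3, 0, 2, 1, 0, 2, 1]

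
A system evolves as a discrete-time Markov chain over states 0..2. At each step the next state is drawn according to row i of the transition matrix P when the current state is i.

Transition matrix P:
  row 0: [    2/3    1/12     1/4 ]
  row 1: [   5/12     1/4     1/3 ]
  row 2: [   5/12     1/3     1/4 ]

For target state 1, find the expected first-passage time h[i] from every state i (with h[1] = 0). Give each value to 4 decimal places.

h = [6.8571, 0.0000, 5.1429]

First-step conditioning: h[1] = 0; for i ≠ 1, h[i] = 1 + Σ_k P[i][k]·h[k].
  h[0] = 1 + 2/3·h[0] + 1/4·h[2]
  h[2] = 1 + 5/12·h[0] + 1/4·h[2]
Solving the 2×2 linear system over states ≠ 1 gives exactly h = [48/7, 0, 36/7] (h[1] = 0 is the target).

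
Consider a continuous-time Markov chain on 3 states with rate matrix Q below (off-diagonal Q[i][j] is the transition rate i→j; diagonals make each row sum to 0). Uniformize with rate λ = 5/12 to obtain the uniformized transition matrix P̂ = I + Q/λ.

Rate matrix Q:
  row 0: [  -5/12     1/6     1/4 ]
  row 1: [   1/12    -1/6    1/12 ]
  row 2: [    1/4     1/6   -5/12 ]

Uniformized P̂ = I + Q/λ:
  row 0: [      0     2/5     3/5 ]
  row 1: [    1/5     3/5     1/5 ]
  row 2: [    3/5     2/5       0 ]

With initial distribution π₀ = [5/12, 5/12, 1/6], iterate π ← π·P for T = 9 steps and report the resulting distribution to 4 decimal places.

t=0: π = [0.4167, 0.4167, 0.1667]
t=1: π = [0.1833, 0.4833, 0.3333]
t=2: π = [0.2967, 0.4967, 0.2067]
t=3: π = [0.2233, 0.4993, 0.2773]
t=4: π = [0.2663, 0.4999, 0.2339]
t=5: π = [0.2403, 0.5000, 0.2597]
t=6: π = [0.2558, 0.5000, 0.2442]
t=7: π = [0.2465, 0.5000, 0.2535]
t=8: π = [0.2521, 0.5000, 0.2479]
t=9: π = [0.2487, 0.5000, 0.2513]

π = [0.2487, 0.5000, 0.2513]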